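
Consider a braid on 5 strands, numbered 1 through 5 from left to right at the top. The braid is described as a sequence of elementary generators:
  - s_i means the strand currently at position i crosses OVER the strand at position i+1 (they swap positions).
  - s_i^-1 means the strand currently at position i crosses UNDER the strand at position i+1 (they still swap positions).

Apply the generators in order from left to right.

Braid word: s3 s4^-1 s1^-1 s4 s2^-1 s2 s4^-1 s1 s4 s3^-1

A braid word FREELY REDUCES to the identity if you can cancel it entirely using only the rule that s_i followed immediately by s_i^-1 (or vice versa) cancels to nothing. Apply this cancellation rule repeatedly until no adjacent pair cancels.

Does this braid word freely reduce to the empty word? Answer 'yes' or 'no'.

Answer: yes

Derivation:
Gen 1 (s3): push. Stack: [s3]
Gen 2 (s4^-1): push. Stack: [s3 s4^-1]
Gen 3 (s1^-1): push. Stack: [s3 s4^-1 s1^-1]
Gen 4 (s4): push. Stack: [s3 s4^-1 s1^-1 s4]
Gen 5 (s2^-1): push. Stack: [s3 s4^-1 s1^-1 s4 s2^-1]
Gen 6 (s2): cancels prior s2^-1. Stack: [s3 s4^-1 s1^-1 s4]
Gen 7 (s4^-1): cancels prior s4. Stack: [s3 s4^-1 s1^-1]
Gen 8 (s1): cancels prior s1^-1. Stack: [s3 s4^-1]
Gen 9 (s4): cancels prior s4^-1. Stack: [s3]
Gen 10 (s3^-1): cancels prior s3. Stack: []
Reduced word: (empty)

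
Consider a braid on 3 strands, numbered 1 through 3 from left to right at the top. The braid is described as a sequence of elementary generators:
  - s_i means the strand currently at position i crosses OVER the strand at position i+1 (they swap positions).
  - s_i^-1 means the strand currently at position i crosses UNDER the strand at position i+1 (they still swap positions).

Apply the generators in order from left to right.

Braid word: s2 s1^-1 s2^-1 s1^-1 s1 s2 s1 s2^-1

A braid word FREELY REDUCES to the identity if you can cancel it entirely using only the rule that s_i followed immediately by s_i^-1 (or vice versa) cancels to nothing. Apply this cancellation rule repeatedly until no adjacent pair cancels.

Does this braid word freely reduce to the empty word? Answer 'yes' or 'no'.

Answer: yes

Derivation:
Gen 1 (s2): push. Stack: [s2]
Gen 2 (s1^-1): push. Stack: [s2 s1^-1]
Gen 3 (s2^-1): push. Stack: [s2 s1^-1 s2^-1]
Gen 4 (s1^-1): push. Stack: [s2 s1^-1 s2^-1 s1^-1]
Gen 5 (s1): cancels prior s1^-1. Stack: [s2 s1^-1 s2^-1]
Gen 6 (s2): cancels prior s2^-1. Stack: [s2 s1^-1]
Gen 7 (s1): cancels prior s1^-1. Stack: [s2]
Gen 8 (s2^-1): cancels prior s2. Stack: []
Reduced word: (empty)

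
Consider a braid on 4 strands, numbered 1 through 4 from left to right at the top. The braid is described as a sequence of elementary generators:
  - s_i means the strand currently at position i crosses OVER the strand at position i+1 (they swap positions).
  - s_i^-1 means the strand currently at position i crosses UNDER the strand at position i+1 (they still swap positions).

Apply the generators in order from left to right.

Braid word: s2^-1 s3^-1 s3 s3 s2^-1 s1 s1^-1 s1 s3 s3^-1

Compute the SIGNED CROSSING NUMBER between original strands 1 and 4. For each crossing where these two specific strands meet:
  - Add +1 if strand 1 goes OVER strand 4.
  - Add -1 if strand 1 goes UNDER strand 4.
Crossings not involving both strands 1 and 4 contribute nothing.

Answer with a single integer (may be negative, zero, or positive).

Gen 1: crossing 2x3. Both 1&4? no. Sum: 0
Gen 2: crossing 2x4. Both 1&4? no. Sum: 0
Gen 3: crossing 4x2. Both 1&4? no. Sum: 0
Gen 4: crossing 2x4. Both 1&4? no. Sum: 0
Gen 5: crossing 3x4. Both 1&4? no. Sum: 0
Gen 6: 1 over 4. Both 1&4? yes. Contrib: +1. Sum: 1
Gen 7: 4 under 1. Both 1&4? yes. Contrib: +1. Sum: 2
Gen 8: 1 over 4. Both 1&4? yes. Contrib: +1. Sum: 3
Gen 9: crossing 3x2. Both 1&4? no. Sum: 3
Gen 10: crossing 2x3. Both 1&4? no. Sum: 3

Answer: 3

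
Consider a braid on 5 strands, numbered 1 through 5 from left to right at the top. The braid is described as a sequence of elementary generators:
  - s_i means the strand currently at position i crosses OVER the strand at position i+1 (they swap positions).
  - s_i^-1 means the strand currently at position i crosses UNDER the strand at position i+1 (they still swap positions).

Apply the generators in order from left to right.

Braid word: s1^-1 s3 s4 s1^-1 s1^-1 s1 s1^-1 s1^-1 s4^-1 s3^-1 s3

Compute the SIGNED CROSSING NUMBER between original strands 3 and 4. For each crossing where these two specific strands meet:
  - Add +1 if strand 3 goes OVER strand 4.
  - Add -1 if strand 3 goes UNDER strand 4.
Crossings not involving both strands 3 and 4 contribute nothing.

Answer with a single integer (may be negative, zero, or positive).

Answer: 3

Derivation:
Gen 1: crossing 1x2. Both 3&4? no. Sum: 0
Gen 2: 3 over 4. Both 3&4? yes. Contrib: +1. Sum: 1
Gen 3: crossing 3x5. Both 3&4? no. Sum: 1
Gen 4: crossing 2x1. Both 3&4? no. Sum: 1
Gen 5: crossing 1x2. Both 3&4? no. Sum: 1
Gen 6: crossing 2x1. Both 3&4? no. Sum: 1
Gen 7: crossing 1x2. Both 3&4? no. Sum: 1
Gen 8: crossing 2x1. Both 3&4? no. Sum: 1
Gen 9: crossing 5x3. Both 3&4? no. Sum: 1
Gen 10: 4 under 3. Both 3&4? yes. Contrib: +1. Sum: 2
Gen 11: 3 over 4. Both 3&4? yes. Contrib: +1. Sum: 3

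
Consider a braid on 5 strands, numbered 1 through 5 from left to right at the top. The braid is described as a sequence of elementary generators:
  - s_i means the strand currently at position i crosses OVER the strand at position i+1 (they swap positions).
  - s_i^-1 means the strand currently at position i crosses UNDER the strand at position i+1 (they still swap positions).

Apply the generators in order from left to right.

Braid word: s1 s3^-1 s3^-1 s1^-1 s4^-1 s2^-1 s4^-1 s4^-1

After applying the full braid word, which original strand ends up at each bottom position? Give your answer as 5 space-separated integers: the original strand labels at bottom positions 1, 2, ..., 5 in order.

Answer: 1 3 2 5 4

Derivation:
Gen 1 (s1): strand 1 crosses over strand 2. Perm now: [2 1 3 4 5]
Gen 2 (s3^-1): strand 3 crosses under strand 4. Perm now: [2 1 4 3 5]
Gen 3 (s3^-1): strand 4 crosses under strand 3. Perm now: [2 1 3 4 5]
Gen 4 (s1^-1): strand 2 crosses under strand 1. Perm now: [1 2 3 4 5]
Gen 5 (s4^-1): strand 4 crosses under strand 5. Perm now: [1 2 3 5 4]
Gen 6 (s2^-1): strand 2 crosses under strand 3. Perm now: [1 3 2 5 4]
Gen 7 (s4^-1): strand 5 crosses under strand 4. Perm now: [1 3 2 4 5]
Gen 8 (s4^-1): strand 4 crosses under strand 5. Perm now: [1 3 2 5 4]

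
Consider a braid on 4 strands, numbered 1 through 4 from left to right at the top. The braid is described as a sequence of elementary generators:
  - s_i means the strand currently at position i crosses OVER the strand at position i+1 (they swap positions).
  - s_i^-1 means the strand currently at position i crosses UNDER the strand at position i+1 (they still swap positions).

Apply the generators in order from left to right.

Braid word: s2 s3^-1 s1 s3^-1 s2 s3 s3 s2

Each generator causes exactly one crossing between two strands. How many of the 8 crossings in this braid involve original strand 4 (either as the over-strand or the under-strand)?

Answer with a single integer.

Answer: 4

Derivation:
Gen 1: crossing 2x3. Involves strand 4? no. Count so far: 0
Gen 2: crossing 2x4. Involves strand 4? yes. Count so far: 1
Gen 3: crossing 1x3. Involves strand 4? no. Count so far: 1
Gen 4: crossing 4x2. Involves strand 4? yes. Count so far: 2
Gen 5: crossing 1x2. Involves strand 4? no. Count so far: 2
Gen 6: crossing 1x4. Involves strand 4? yes. Count so far: 3
Gen 7: crossing 4x1. Involves strand 4? yes. Count so far: 4
Gen 8: crossing 2x1. Involves strand 4? no. Count so far: 4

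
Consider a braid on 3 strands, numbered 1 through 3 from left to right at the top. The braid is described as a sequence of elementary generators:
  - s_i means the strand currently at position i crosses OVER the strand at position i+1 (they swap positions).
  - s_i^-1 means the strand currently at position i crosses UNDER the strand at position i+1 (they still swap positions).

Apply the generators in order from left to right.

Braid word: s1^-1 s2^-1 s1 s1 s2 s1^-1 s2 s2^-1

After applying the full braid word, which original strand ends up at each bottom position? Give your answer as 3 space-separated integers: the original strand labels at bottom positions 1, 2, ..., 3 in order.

Gen 1 (s1^-1): strand 1 crosses under strand 2. Perm now: [2 1 3]
Gen 2 (s2^-1): strand 1 crosses under strand 3. Perm now: [2 3 1]
Gen 3 (s1): strand 2 crosses over strand 3. Perm now: [3 2 1]
Gen 4 (s1): strand 3 crosses over strand 2. Perm now: [2 3 1]
Gen 5 (s2): strand 3 crosses over strand 1. Perm now: [2 1 3]
Gen 6 (s1^-1): strand 2 crosses under strand 1. Perm now: [1 2 3]
Gen 7 (s2): strand 2 crosses over strand 3. Perm now: [1 3 2]
Gen 8 (s2^-1): strand 3 crosses under strand 2. Perm now: [1 2 3]

Answer: 1 2 3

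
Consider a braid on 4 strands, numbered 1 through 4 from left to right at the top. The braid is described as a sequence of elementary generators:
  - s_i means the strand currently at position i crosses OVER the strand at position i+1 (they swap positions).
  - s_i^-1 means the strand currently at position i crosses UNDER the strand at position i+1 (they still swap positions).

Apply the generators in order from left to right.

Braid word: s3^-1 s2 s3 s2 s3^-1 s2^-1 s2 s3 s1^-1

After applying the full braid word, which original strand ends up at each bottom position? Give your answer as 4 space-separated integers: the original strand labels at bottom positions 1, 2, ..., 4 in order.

Answer: 3 1 4 2

Derivation:
Gen 1 (s3^-1): strand 3 crosses under strand 4. Perm now: [1 2 4 3]
Gen 2 (s2): strand 2 crosses over strand 4. Perm now: [1 4 2 3]
Gen 3 (s3): strand 2 crosses over strand 3. Perm now: [1 4 3 2]
Gen 4 (s2): strand 4 crosses over strand 3. Perm now: [1 3 4 2]
Gen 5 (s3^-1): strand 4 crosses under strand 2. Perm now: [1 3 2 4]
Gen 6 (s2^-1): strand 3 crosses under strand 2. Perm now: [1 2 3 4]
Gen 7 (s2): strand 2 crosses over strand 3. Perm now: [1 3 2 4]
Gen 8 (s3): strand 2 crosses over strand 4. Perm now: [1 3 4 2]
Gen 9 (s1^-1): strand 1 crosses under strand 3. Perm now: [3 1 4 2]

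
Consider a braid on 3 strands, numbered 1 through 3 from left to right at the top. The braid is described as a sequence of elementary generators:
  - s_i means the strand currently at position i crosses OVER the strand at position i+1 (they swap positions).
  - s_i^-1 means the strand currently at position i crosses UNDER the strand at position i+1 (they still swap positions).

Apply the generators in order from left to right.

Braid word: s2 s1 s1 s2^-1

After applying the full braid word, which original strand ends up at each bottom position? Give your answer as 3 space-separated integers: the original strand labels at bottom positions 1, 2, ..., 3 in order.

Gen 1 (s2): strand 2 crosses over strand 3. Perm now: [1 3 2]
Gen 2 (s1): strand 1 crosses over strand 3. Perm now: [3 1 2]
Gen 3 (s1): strand 3 crosses over strand 1. Perm now: [1 3 2]
Gen 4 (s2^-1): strand 3 crosses under strand 2. Perm now: [1 2 3]

Answer: 1 2 3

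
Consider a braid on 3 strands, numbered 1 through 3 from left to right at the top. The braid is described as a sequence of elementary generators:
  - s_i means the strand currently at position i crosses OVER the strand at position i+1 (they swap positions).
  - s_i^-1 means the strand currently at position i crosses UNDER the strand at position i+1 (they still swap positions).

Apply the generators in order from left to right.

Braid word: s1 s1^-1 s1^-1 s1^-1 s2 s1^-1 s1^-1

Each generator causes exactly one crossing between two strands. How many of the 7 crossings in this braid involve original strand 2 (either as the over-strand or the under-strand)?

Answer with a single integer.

Gen 1: crossing 1x2. Involves strand 2? yes. Count so far: 1
Gen 2: crossing 2x1. Involves strand 2? yes. Count so far: 2
Gen 3: crossing 1x2. Involves strand 2? yes. Count so far: 3
Gen 4: crossing 2x1. Involves strand 2? yes. Count so far: 4
Gen 5: crossing 2x3. Involves strand 2? yes. Count so far: 5
Gen 6: crossing 1x3. Involves strand 2? no. Count so far: 5
Gen 7: crossing 3x1. Involves strand 2? no. Count so far: 5

Answer: 5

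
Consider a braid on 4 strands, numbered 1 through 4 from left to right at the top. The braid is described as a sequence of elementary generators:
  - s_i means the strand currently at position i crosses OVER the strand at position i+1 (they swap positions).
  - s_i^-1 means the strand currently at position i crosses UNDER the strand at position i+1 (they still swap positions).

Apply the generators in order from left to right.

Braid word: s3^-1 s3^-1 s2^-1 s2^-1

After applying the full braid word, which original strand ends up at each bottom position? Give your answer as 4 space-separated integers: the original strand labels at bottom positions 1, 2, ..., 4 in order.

Gen 1 (s3^-1): strand 3 crosses under strand 4. Perm now: [1 2 4 3]
Gen 2 (s3^-1): strand 4 crosses under strand 3. Perm now: [1 2 3 4]
Gen 3 (s2^-1): strand 2 crosses under strand 3. Perm now: [1 3 2 4]
Gen 4 (s2^-1): strand 3 crosses under strand 2. Perm now: [1 2 3 4]

Answer: 1 2 3 4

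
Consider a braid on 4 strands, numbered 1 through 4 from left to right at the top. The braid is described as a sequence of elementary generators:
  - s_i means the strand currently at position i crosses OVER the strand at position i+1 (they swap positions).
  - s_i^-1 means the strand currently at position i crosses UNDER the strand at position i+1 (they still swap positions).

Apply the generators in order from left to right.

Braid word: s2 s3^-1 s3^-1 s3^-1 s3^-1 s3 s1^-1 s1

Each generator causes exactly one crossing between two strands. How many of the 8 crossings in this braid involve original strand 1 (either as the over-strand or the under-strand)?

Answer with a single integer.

Gen 1: crossing 2x3. Involves strand 1? no. Count so far: 0
Gen 2: crossing 2x4. Involves strand 1? no. Count so far: 0
Gen 3: crossing 4x2. Involves strand 1? no. Count so far: 0
Gen 4: crossing 2x4. Involves strand 1? no. Count so far: 0
Gen 5: crossing 4x2. Involves strand 1? no. Count so far: 0
Gen 6: crossing 2x4. Involves strand 1? no. Count so far: 0
Gen 7: crossing 1x3. Involves strand 1? yes. Count so far: 1
Gen 8: crossing 3x1. Involves strand 1? yes. Count so far: 2

Answer: 2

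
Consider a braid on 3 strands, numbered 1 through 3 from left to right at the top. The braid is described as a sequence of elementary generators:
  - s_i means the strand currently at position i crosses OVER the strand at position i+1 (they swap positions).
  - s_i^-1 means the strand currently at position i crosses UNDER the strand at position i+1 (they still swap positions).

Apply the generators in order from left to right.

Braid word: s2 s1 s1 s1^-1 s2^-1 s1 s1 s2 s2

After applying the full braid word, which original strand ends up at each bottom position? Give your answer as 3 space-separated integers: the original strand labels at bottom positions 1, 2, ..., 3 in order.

Answer: 3 2 1

Derivation:
Gen 1 (s2): strand 2 crosses over strand 3. Perm now: [1 3 2]
Gen 2 (s1): strand 1 crosses over strand 3. Perm now: [3 1 2]
Gen 3 (s1): strand 3 crosses over strand 1. Perm now: [1 3 2]
Gen 4 (s1^-1): strand 1 crosses under strand 3. Perm now: [3 1 2]
Gen 5 (s2^-1): strand 1 crosses under strand 2. Perm now: [3 2 1]
Gen 6 (s1): strand 3 crosses over strand 2. Perm now: [2 3 1]
Gen 7 (s1): strand 2 crosses over strand 3. Perm now: [3 2 1]
Gen 8 (s2): strand 2 crosses over strand 1. Perm now: [3 1 2]
Gen 9 (s2): strand 1 crosses over strand 2. Perm now: [3 2 1]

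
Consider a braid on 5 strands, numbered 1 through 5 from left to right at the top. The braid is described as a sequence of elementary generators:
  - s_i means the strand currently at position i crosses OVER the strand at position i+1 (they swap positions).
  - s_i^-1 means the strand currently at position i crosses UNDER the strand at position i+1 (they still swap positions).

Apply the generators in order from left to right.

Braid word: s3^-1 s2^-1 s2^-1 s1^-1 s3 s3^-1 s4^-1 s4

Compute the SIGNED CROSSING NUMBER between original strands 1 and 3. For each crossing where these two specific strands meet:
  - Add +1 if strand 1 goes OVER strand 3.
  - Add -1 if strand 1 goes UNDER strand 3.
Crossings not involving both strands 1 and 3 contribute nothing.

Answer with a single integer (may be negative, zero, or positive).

Gen 1: crossing 3x4. Both 1&3? no. Sum: 0
Gen 2: crossing 2x4. Both 1&3? no. Sum: 0
Gen 3: crossing 4x2. Both 1&3? no. Sum: 0
Gen 4: crossing 1x2. Both 1&3? no. Sum: 0
Gen 5: crossing 4x3. Both 1&3? no. Sum: 0
Gen 6: crossing 3x4. Both 1&3? no. Sum: 0
Gen 7: crossing 3x5. Both 1&3? no. Sum: 0
Gen 8: crossing 5x3. Both 1&3? no. Sum: 0

Answer: 0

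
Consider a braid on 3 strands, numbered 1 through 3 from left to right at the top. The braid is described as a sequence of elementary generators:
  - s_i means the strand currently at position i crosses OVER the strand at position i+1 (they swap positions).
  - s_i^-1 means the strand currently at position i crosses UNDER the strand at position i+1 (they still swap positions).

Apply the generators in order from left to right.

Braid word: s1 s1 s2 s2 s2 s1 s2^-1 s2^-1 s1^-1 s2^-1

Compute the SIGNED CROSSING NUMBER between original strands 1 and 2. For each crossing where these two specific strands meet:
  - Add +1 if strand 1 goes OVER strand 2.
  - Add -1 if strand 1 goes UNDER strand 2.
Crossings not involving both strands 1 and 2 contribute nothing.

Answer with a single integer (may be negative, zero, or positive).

Gen 1: 1 over 2. Both 1&2? yes. Contrib: +1. Sum: 1
Gen 2: 2 over 1. Both 1&2? yes. Contrib: -1. Sum: 0
Gen 3: crossing 2x3. Both 1&2? no. Sum: 0
Gen 4: crossing 3x2. Both 1&2? no. Sum: 0
Gen 5: crossing 2x3. Both 1&2? no. Sum: 0
Gen 6: crossing 1x3. Both 1&2? no. Sum: 0
Gen 7: 1 under 2. Both 1&2? yes. Contrib: -1. Sum: -1
Gen 8: 2 under 1. Both 1&2? yes. Contrib: +1. Sum: 0
Gen 9: crossing 3x1. Both 1&2? no. Sum: 0
Gen 10: crossing 3x2. Both 1&2? no. Sum: 0

Answer: 0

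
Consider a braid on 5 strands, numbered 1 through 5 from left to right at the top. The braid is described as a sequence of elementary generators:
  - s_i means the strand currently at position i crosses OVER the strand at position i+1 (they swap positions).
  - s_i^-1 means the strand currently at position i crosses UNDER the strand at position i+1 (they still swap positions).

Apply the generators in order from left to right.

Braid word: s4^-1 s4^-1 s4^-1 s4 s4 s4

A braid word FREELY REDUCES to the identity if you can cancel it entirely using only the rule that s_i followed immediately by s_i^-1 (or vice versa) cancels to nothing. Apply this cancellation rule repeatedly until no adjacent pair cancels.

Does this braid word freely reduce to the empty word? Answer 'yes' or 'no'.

Gen 1 (s4^-1): push. Stack: [s4^-1]
Gen 2 (s4^-1): push. Stack: [s4^-1 s4^-1]
Gen 3 (s4^-1): push. Stack: [s4^-1 s4^-1 s4^-1]
Gen 4 (s4): cancels prior s4^-1. Stack: [s4^-1 s4^-1]
Gen 5 (s4): cancels prior s4^-1. Stack: [s4^-1]
Gen 6 (s4): cancels prior s4^-1. Stack: []
Reduced word: (empty)

Answer: yes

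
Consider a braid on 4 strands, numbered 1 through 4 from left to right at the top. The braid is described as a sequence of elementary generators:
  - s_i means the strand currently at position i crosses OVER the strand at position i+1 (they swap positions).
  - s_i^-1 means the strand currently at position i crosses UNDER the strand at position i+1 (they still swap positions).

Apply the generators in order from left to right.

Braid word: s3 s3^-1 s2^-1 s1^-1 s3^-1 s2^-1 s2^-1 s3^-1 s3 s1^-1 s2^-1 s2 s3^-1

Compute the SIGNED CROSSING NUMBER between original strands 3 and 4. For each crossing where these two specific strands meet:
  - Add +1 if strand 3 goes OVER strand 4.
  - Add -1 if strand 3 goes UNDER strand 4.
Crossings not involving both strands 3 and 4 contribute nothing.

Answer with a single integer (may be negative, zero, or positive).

Answer: 0

Derivation:
Gen 1: 3 over 4. Both 3&4? yes. Contrib: +1. Sum: 1
Gen 2: 4 under 3. Both 3&4? yes. Contrib: +1. Sum: 2
Gen 3: crossing 2x3. Both 3&4? no. Sum: 2
Gen 4: crossing 1x3. Both 3&4? no. Sum: 2
Gen 5: crossing 2x4. Both 3&4? no. Sum: 2
Gen 6: crossing 1x4. Both 3&4? no. Sum: 2
Gen 7: crossing 4x1. Both 3&4? no. Sum: 2
Gen 8: crossing 4x2. Both 3&4? no. Sum: 2
Gen 9: crossing 2x4. Both 3&4? no. Sum: 2
Gen 10: crossing 3x1. Both 3&4? no. Sum: 2
Gen 11: 3 under 4. Both 3&4? yes. Contrib: -1. Sum: 1
Gen 12: 4 over 3. Both 3&4? yes. Contrib: -1. Sum: 0
Gen 13: crossing 4x2. Both 3&4? no. Sum: 0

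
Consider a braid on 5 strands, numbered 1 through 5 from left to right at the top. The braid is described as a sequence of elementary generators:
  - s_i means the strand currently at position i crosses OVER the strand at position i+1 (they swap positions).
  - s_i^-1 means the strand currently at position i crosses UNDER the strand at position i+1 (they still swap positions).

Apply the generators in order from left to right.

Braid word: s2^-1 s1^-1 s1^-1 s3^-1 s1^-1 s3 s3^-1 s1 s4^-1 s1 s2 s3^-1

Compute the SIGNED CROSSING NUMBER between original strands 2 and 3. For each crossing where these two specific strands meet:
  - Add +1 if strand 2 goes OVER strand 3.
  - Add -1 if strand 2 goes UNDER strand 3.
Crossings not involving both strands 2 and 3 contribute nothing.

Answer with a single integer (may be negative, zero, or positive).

Answer: -1

Derivation:
Gen 1: 2 under 3. Both 2&3? yes. Contrib: -1. Sum: -1
Gen 2: crossing 1x3. Both 2&3? no. Sum: -1
Gen 3: crossing 3x1. Both 2&3? no. Sum: -1
Gen 4: crossing 2x4. Both 2&3? no. Sum: -1
Gen 5: crossing 1x3. Both 2&3? no. Sum: -1
Gen 6: crossing 4x2. Both 2&3? no. Sum: -1
Gen 7: crossing 2x4. Both 2&3? no. Sum: -1
Gen 8: crossing 3x1. Both 2&3? no. Sum: -1
Gen 9: crossing 2x5. Both 2&3? no. Sum: -1
Gen 10: crossing 1x3. Both 2&3? no. Sum: -1
Gen 11: crossing 1x4. Both 2&3? no. Sum: -1
Gen 12: crossing 1x5. Both 2&3? no. Sum: -1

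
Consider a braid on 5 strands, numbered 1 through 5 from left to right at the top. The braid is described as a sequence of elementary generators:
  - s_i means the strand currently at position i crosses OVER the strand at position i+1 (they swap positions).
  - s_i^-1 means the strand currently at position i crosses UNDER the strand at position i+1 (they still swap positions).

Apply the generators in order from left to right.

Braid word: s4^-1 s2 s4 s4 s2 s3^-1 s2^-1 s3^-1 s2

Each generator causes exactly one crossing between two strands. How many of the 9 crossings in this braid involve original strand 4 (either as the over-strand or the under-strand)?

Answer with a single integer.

Answer: 3

Derivation:
Gen 1: crossing 4x5. Involves strand 4? yes. Count so far: 1
Gen 2: crossing 2x3. Involves strand 4? no. Count so far: 1
Gen 3: crossing 5x4. Involves strand 4? yes. Count so far: 2
Gen 4: crossing 4x5. Involves strand 4? yes. Count so far: 3
Gen 5: crossing 3x2. Involves strand 4? no. Count so far: 3
Gen 6: crossing 3x5. Involves strand 4? no. Count so far: 3
Gen 7: crossing 2x5. Involves strand 4? no. Count so far: 3
Gen 8: crossing 2x3. Involves strand 4? no. Count so far: 3
Gen 9: crossing 5x3. Involves strand 4? no. Count so far: 3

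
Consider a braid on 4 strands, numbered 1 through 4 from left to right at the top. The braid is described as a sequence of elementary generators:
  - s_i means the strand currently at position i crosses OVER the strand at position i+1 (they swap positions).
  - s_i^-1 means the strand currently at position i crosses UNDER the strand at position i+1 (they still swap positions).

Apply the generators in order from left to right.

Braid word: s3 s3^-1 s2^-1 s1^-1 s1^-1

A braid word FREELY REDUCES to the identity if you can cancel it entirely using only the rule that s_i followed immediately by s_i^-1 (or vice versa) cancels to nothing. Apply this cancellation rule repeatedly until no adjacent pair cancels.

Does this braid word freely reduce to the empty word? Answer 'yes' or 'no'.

Answer: no

Derivation:
Gen 1 (s3): push. Stack: [s3]
Gen 2 (s3^-1): cancels prior s3. Stack: []
Gen 3 (s2^-1): push. Stack: [s2^-1]
Gen 4 (s1^-1): push. Stack: [s2^-1 s1^-1]
Gen 5 (s1^-1): push. Stack: [s2^-1 s1^-1 s1^-1]
Reduced word: s2^-1 s1^-1 s1^-1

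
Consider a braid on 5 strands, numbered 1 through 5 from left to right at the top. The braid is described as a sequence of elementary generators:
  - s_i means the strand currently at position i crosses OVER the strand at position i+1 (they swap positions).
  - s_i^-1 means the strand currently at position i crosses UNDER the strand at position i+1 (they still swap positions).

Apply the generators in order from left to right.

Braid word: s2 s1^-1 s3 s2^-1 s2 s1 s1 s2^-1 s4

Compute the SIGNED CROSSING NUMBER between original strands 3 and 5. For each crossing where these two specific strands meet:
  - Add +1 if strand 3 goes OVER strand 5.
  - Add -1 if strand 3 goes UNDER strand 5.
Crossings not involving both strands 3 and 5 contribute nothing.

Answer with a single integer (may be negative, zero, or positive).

Gen 1: crossing 2x3. Both 3&5? no. Sum: 0
Gen 2: crossing 1x3. Both 3&5? no. Sum: 0
Gen 3: crossing 2x4. Both 3&5? no. Sum: 0
Gen 4: crossing 1x4. Both 3&5? no. Sum: 0
Gen 5: crossing 4x1. Both 3&5? no. Sum: 0
Gen 6: crossing 3x1. Both 3&5? no. Sum: 0
Gen 7: crossing 1x3. Both 3&5? no. Sum: 0
Gen 8: crossing 1x4. Both 3&5? no. Sum: 0
Gen 9: crossing 2x5. Both 3&5? no. Sum: 0

Answer: 0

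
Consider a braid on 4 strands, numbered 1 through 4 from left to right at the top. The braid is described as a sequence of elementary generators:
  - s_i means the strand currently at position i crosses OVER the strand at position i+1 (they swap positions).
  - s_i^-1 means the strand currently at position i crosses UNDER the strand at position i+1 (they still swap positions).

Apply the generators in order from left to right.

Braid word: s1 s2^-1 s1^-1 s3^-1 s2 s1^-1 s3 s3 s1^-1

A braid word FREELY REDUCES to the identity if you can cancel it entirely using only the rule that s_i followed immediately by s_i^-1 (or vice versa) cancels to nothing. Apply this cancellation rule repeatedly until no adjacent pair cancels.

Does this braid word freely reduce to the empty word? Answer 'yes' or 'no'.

Gen 1 (s1): push. Stack: [s1]
Gen 2 (s2^-1): push. Stack: [s1 s2^-1]
Gen 3 (s1^-1): push. Stack: [s1 s2^-1 s1^-1]
Gen 4 (s3^-1): push. Stack: [s1 s2^-1 s1^-1 s3^-1]
Gen 5 (s2): push. Stack: [s1 s2^-1 s1^-1 s3^-1 s2]
Gen 6 (s1^-1): push. Stack: [s1 s2^-1 s1^-1 s3^-1 s2 s1^-1]
Gen 7 (s3): push. Stack: [s1 s2^-1 s1^-1 s3^-1 s2 s1^-1 s3]
Gen 8 (s3): push. Stack: [s1 s2^-1 s1^-1 s3^-1 s2 s1^-1 s3 s3]
Gen 9 (s1^-1): push. Stack: [s1 s2^-1 s1^-1 s3^-1 s2 s1^-1 s3 s3 s1^-1]
Reduced word: s1 s2^-1 s1^-1 s3^-1 s2 s1^-1 s3 s3 s1^-1

Answer: no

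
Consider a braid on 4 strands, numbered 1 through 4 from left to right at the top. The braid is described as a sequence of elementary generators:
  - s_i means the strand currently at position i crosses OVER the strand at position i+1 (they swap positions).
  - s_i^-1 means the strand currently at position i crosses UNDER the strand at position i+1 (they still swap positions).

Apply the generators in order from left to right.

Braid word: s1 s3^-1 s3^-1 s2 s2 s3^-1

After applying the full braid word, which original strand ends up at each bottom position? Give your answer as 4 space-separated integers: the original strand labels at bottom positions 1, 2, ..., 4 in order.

Answer: 2 1 4 3

Derivation:
Gen 1 (s1): strand 1 crosses over strand 2. Perm now: [2 1 3 4]
Gen 2 (s3^-1): strand 3 crosses under strand 4. Perm now: [2 1 4 3]
Gen 3 (s3^-1): strand 4 crosses under strand 3. Perm now: [2 1 3 4]
Gen 4 (s2): strand 1 crosses over strand 3. Perm now: [2 3 1 4]
Gen 5 (s2): strand 3 crosses over strand 1. Perm now: [2 1 3 4]
Gen 6 (s3^-1): strand 3 crosses under strand 4. Perm now: [2 1 4 3]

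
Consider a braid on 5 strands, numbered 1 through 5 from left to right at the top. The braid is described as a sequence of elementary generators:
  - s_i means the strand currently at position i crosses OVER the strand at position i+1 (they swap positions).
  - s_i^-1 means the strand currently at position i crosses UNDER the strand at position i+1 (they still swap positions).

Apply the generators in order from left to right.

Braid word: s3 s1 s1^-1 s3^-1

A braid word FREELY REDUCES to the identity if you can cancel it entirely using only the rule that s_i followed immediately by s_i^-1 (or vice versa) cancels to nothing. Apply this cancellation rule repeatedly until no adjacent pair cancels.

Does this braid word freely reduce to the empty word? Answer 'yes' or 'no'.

Gen 1 (s3): push. Stack: [s3]
Gen 2 (s1): push. Stack: [s3 s1]
Gen 3 (s1^-1): cancels prior s1. Stack: [s3]
Gen 4 (s3^-1): cancels prior s3. Stack: []
Reduced word: (empty)

Answer: yes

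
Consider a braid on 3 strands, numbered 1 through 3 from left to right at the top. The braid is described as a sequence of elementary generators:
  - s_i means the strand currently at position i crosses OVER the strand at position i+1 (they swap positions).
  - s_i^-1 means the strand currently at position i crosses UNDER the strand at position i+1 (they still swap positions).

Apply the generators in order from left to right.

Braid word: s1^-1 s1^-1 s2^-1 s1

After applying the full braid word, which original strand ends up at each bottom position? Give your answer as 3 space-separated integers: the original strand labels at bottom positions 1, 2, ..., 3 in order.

Answer: 3 1 2

Derivation:
Gen 1 (s1^-1): strand 1 crosses under strand 2. Perm now: [2 1 3]
Gen 2 (s1^-1): strand 2 crosses under strand 1. Perm now: [1 2 3]
Gen 3 (s2^-1): strand 2 crosses under strand 3. Perm now: [1 3 2]
Gen 4 (s1): strand 1 crosses over strand 3. Perm now: [3 1 2]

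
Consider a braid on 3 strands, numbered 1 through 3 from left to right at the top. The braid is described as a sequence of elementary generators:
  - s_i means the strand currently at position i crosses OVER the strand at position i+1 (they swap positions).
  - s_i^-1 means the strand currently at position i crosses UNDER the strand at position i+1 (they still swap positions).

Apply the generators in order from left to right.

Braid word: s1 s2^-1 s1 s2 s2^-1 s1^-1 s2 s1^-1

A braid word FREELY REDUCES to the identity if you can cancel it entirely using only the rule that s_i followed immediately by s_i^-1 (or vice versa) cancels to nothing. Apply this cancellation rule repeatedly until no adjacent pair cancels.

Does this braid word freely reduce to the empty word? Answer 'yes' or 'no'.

Gen 1 (s1): push. Stack: [s1]
Gen 2 (s2^-1): push. Stack: [s1 s2^-1]
Gen 3 (s1): push. Stack: [s1 s2^-1 s1]
Gen 4 (s2): push. Stack: [s1 s2^-1 s1 s2]
Gen 5 (s2^-1): cancels prior s2. Stack: [s1 s2^-1 s1]
Gen 6 (s1^-1): cancels prior s1. Stack: [s1 s2^-1]
Gen 7 (s2): cancels prior s2^-1. Stack: [s1]
Gen 8 (s1^-1): cancels prior s1. Stack: []
Reduced word: (empty)

Answer: yes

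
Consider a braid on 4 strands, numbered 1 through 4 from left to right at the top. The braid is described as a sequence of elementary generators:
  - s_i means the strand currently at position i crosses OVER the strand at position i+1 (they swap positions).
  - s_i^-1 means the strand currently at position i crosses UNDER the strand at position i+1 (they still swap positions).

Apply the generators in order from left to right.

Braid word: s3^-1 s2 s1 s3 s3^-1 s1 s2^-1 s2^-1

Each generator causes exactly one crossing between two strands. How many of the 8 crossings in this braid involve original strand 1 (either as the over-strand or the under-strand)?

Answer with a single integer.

Answer: 2

Derivation:
Gen 1: crossing 3x4. Involves strand 1? no. Count so far: 0
Gen 2: crossing 2x4. Involves strand 1? no. Count so far: 0
Gen 3: crossing 1x4. Involves strand 1? yes. Count so far: 1
Gen 4: crossing 2x3. Involves strand 1? no. Count so far: 1
Gen 5: crossing 3x2. Involves strand 1? no. Count so far: 1
Gen 6: crossing 4x1. Involves strand 1? yes. Count so far: 2
Gen 7: crossing 4x2. Involves strand 1? no. Count so far: 2
Gen 8: crossing 2x4. Involves strand 1? no. Count so far: 2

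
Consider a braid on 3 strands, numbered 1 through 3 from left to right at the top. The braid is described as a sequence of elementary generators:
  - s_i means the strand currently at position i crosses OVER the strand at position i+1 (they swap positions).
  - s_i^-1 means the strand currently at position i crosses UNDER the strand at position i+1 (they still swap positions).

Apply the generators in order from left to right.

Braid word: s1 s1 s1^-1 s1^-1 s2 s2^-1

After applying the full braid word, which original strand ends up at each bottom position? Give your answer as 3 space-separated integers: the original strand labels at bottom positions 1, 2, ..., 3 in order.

Gen 1 (s1): strand 1 crosses over strand 2. Perm now: [2 1 3]
Gen 2 (s1): strand 2 crosses over strand 1. Perm now: [1 2 3]
Gen 3 (s1^-1): strand 1 crosses under strand 2. Perm now: [2 1 3]
Gen 4 (s1^-1): strand 2 crosses under strand 1. Perm now: [1 2 3]
Gen 5 (s2): strand 2 crosses over strand 3. Perm now: [1 3 2]
Gen 6 (s2^-1): strand 3 crosses under strand 2. Perm now: [1 2 3]

Answer: 1 2 3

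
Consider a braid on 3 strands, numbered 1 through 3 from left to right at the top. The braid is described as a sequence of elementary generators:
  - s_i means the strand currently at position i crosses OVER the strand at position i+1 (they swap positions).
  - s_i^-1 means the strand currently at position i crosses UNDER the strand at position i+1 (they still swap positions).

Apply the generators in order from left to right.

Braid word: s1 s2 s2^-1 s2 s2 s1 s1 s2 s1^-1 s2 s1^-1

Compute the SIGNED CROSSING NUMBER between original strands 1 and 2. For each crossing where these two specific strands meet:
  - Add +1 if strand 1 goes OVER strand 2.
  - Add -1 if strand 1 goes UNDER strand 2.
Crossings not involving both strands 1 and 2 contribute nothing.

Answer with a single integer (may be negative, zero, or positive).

Gen 1: 1 over 2. Both 1&2? yes. Contrib: +1. Sum: 1
Gen 2: crossing 1x3. Both 1&2? no. Sum: 1
Gen 3: crossing 3x1. Both 1&2? no. Sum: 1
Gen 4: crossing 1x3. Both 1&2? no. Sum: 1
Gen 5: crossing 3x1. Both 1&2? no. Sum: 1
Gen 6: 2 over 1. Both 1&2? yes. Contrib: -1. Sum: 0
Gen 7: 1 over 2. Both 1&2? yes. Contrib: +1. Sum: 1
Gen 8: crossing 1x3. Both 1&2? no. Sum: 1
Gen 9: crossing 2x3. Both 1&2? no. Sum: 1
Gen 10: 2 over 1. Both 1&2? yes. Contrib: -1. Sum: 0
Gen 11: crossing 3x1. Both 1&2? no. Sum: 0

Answer: 0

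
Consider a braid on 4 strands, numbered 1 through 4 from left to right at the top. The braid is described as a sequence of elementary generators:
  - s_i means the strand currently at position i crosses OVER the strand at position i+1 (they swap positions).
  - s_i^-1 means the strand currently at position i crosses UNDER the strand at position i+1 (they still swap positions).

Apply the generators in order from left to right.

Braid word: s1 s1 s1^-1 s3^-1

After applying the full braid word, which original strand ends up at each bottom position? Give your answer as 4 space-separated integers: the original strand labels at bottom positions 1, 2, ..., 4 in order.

Gen 1 (s1): strand 1 crosses over strand 2. Perm now: [2 1 3 4]
Gen 2 (s1): strand 2 crosses over strand 1. Perm now: [1 2 3 4]
Gen 3 (s1^-1): strand 1 crosses under strand 2. Perm now: [2 1 3 4]
Gen 4 (s3^-1): strand 3 crosses under strand 4. Perm now: [2 1 4 3]

Answer: 2 1 4 3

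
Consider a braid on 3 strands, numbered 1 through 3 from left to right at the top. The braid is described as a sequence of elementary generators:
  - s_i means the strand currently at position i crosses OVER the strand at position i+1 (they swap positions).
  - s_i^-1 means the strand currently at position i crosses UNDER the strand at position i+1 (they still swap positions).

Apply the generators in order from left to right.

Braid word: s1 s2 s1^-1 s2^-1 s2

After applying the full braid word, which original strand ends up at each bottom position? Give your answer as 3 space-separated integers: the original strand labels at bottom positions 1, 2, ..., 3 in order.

Gen 1 (s1): strand 1 crosses over strand 2. Perm now: [2 1 3]
Gen 2 (s2): strand 1 crosses over strand 3. Perm now: [2 3 1]
Gen 3 (s1^-1): strand 2 crosses under strand 3. Perm now: [3 2 1]
Gen 4 (s2^-1): strand 2 crosses under strand 1. Perm now: [3 1 2]
Gen 5 (s2): strand 1 crosses over strand 2. Perm now: [3 2 1]

Answer: 3 2 1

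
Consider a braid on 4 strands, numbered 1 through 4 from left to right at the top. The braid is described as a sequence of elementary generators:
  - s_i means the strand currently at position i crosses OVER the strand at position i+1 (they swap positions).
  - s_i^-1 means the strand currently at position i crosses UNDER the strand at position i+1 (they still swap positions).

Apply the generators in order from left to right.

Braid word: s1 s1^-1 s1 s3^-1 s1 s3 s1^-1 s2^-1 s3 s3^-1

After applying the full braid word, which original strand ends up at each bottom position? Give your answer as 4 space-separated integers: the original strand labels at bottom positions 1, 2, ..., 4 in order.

Gen 1 (s1): strand 1 crosses over strand 2. Perm now: [2 1 3 4]
Gen 2 (s1^-1): strand 2 crosses under strand 1. Perm now: [1 2 3 4]
Gen 3 (s1): strand 1 crosses over strand 2. Perm now: [2 1 3 4]
Gen 4 (s3^-1): strand 3 crosses under strand 4. Perm now: [2 1 4 3]
Gen 5 (s1): strand 2 crosses over strand 1. Perm now: [1 2 4 3]
Gen 6 (s3): strand 4 crosses over strand 3. Perm now: [1 2 3 4]
Gen 7 (s1^-1): strand 1 crosses under strand 2. Perm now: [2 1 3 4]
Gen 8 (s2^-1): strand 1 crosses under strand 3. Perm now: [2 3 1 4]
Gen 9 (s3): strand 1 crosses over strand 4. Perm now: [2 3 4 1]
Gen 10 (s3^-1): strand 4 crosses under strand 1. Perm now: [2 3 1 4]

Answer: 2 3 1 4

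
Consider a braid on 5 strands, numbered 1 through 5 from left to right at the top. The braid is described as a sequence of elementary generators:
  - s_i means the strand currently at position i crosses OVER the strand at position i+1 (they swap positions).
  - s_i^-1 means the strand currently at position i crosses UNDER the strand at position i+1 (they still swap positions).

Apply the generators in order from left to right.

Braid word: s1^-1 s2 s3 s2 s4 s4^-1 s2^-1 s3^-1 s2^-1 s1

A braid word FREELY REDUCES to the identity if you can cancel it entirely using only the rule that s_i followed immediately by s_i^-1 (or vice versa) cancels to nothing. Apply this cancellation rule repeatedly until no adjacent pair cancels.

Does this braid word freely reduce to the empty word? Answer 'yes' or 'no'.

Gen 1 (s1^-1): push. Stack: [s1^-1]
Gen 2 (s2): push. Stack: [s1^-1 s2]
Gen 3 (s3): push. Stack: [s1^-1 s2 s3]
Gen 4 (s2): push. Stack: [s1^-1 s2 s3 s2]
Gen 5 (s4): push. Stack: [s1^-1 s2 s3 s2 s4]
Gen 6 (s4^-1): cancels prior s4. Stack: [s1^-1 s2 s3 s2]
Gen 7 (s2^-1): cancels prior s2. Stack: [s1^-1 s2 s3]
Gen 8 (s3^-1): cancels prior s3. Stack: [s1^-1 s2]
Gen 9 (s2^-1): cancels prior s2. Stack: [s1^-1]
Gen 10 (s1): cancels prior s1^-1. Stack: []
Reduced word: (empty)

Answer: yes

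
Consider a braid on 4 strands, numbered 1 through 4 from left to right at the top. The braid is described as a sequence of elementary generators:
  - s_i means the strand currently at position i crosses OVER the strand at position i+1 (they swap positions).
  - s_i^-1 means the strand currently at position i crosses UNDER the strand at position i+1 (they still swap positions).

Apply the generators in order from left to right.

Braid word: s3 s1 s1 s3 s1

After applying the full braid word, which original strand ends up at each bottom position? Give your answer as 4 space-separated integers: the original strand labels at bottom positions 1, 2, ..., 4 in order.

Gen 1 (s3): strand 3 crosses over strand 4. Perm now: [1 2 4 3]
Gen 2 (s1): strand 1 crosses over strand 2. Perm now: [2 1 4 3]
Gen 3 (s1): strand 2 crosses over strand 1. Perm now: [1 2 4 3]
Gen 4 (s3): strand 4 crosses over strand 3. Perm now: [1 2 3 4]
Gen 5 (s1): strand 1 crosses over strand 2. Perm now: [2 1 3 4]

Answer: 2 1 3 4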